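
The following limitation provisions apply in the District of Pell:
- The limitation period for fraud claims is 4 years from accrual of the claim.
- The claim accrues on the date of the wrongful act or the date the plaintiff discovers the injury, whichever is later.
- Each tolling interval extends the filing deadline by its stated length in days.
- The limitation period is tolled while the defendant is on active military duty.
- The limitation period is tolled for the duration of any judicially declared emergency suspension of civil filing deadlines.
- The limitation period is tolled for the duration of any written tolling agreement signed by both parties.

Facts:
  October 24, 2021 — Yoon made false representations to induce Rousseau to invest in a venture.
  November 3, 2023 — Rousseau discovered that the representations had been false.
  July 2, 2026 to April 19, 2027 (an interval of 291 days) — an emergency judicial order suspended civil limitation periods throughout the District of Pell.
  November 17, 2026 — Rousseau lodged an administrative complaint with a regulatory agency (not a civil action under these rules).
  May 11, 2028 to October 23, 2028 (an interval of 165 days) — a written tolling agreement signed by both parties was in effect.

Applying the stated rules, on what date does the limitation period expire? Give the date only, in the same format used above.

February 1, 2029

Because discovery on November 3, 2023 post-dates the October 24, 2021 act, accrual under the later-of rule falls on November 3, 2023.
Adding the 4 years base period to November 3, 2023 gives a deadline of November 3, 2027, before any tolling.
The emergency suspension of filing deadlines from July 2, 2026 to April 19, 2027 tolled the period for 291 days, extending the deadline to August 20, 2028.
The written tolling agreement from May 11, 2028 to October 23, 2028 tolled the period for 165 days, extending the deadline to February 1, 2029.
None of the other events listed affects the running of the period under the stated rules.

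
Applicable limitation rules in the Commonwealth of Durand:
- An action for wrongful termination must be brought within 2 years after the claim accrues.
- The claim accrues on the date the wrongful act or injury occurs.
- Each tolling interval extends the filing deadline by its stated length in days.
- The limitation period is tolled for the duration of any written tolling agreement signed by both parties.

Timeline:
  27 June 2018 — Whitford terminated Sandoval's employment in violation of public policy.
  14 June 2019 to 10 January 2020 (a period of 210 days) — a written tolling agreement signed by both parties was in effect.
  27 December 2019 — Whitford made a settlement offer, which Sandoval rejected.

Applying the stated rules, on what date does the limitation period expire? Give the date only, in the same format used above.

The claim accrued on 27 June 2018, the date of the act.
Adding the 2 years base period to 27 June 2018 gives a deadline of 27 June 2020, before any tolling.
The written tolling agreement from 14 June 2019 to 10 January 2020 tolled the period for 210 days, extending the deadline to 23 January 2021.
None of the other events listed affects the running of the period under the stated rules.

23 January 2021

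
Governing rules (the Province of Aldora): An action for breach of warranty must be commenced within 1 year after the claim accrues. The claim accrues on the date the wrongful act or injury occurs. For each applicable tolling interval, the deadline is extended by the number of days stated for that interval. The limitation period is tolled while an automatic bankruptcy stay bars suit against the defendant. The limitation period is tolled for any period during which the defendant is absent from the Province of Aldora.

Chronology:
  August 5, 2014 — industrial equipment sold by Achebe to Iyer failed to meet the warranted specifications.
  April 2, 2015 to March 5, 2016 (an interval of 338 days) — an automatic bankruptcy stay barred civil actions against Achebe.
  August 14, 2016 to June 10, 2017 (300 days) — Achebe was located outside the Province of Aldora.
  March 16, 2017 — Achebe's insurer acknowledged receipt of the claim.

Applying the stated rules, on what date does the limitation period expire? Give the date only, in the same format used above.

The limitation period began to run on August 5, 2014.
1 year from August 5, 2014 is August 5, 2015.
The automatic bankruptcy stay from April 2, 2015 to March 5, 2016 tolled the period for 338 days, extending the deadline to July 8, 2016.
The defendant's absence from the jurisdiction from August 14, 2016 to June 10, 2017 began after the period had already run on July 8, 2016, so it has no tolling effect.
Nothing else in the chronology tolls or restarts the period.

July 8, 2016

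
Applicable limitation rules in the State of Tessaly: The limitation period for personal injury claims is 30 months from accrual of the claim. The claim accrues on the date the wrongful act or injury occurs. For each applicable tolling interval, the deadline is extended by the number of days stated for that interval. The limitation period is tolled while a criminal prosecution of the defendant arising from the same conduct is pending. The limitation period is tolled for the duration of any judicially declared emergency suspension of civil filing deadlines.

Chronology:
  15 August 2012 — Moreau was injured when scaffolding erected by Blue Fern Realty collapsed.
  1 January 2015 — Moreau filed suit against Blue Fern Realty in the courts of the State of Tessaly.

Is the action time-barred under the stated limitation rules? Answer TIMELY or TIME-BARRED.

The limitation period began to run on 15 August 2012.
30 months from 15 August 2012 is 15 February 2015.
Filing on 1 January 2015 beat the 15 February 2015 deadline — the action is timely.

TIMELY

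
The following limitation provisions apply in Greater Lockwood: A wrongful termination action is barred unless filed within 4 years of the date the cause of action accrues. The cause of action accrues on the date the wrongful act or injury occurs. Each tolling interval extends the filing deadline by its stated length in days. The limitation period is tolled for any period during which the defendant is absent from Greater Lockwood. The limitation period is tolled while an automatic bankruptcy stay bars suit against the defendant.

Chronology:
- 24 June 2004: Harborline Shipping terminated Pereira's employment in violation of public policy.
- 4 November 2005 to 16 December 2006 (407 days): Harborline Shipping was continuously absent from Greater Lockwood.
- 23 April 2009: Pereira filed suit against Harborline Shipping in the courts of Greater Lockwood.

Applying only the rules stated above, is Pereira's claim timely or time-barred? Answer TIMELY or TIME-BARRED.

The claim accrued on 24 June 2004, when the wrongful act occurred.
The untolled deadline — 4 years after 24 June 2004 — is 24 June 2008.
Because the defendant's absence from the jurisdiction ran from 4 November 2005 to 16 December 2006, the deadline is extended by 407 days to 5 August 2009.
The 23 April 2009 filing precedes the 5 August 2009 deadline; the claim is timely.

TIMELY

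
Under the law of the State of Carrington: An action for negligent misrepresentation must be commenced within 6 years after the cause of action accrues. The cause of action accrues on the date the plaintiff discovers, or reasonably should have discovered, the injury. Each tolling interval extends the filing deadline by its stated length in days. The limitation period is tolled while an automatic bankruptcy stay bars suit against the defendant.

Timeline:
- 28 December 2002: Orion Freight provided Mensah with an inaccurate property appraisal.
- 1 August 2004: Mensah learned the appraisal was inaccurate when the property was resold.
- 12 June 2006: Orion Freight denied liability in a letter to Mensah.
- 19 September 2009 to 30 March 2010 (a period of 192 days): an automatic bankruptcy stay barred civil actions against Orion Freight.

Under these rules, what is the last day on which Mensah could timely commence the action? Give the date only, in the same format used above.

The claim did not accrue until Mensah discovered the injury on 1 August 2004; the 28 December 2002 act date does not start the clock under the stated rule.
The untolled deadline — 6 years after 1 August 2004 — is 1 August 2010.
The automatic bankruptcy stay from 19 September 2009 to 30 March 2010 tolled the period for 192 days, extending the deadline to 9 February 2011.
The other events in the timeline have no effect on the limitation period under the stated rules.

9 February 2011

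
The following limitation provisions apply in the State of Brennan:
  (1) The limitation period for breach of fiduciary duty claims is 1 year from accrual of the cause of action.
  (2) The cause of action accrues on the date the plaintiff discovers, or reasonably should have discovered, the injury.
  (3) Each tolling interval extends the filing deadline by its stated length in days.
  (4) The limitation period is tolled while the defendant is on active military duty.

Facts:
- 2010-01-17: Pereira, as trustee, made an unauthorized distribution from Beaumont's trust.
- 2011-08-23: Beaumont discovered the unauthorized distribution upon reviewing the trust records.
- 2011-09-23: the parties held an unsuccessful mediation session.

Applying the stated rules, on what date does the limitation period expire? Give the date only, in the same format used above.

Accrual is tied to discovery, so the period began on 2011-08-23 rather than on 2010-01-17 when the act occurred.
The untolled deadline — 1 year after 2011-08-23 — is 2012-08-23.
The other events in the timeline have no effect on the limitation period under the stated rules.

2012-08-23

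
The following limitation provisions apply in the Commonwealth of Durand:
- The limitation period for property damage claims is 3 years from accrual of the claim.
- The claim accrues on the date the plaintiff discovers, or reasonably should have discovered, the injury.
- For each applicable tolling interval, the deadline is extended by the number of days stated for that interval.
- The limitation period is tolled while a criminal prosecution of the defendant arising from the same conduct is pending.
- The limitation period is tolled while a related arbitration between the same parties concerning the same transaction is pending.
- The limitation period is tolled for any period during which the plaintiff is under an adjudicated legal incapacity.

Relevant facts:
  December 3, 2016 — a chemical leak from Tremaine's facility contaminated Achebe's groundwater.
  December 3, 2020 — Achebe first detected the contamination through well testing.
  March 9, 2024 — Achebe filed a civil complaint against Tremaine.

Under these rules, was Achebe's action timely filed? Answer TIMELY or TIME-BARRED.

TIME-BARRED

Under the discovery rule, the claim accrued on December 3, 2020, when Achebe discovered the injury — not on the December 3, 2016 date of the underlying act.
3 years from December 3, 2020 is December 3, 2023.
Achebe filed on March 9, 2024, after the December 3, 2023 deadline, so the action is time-barred.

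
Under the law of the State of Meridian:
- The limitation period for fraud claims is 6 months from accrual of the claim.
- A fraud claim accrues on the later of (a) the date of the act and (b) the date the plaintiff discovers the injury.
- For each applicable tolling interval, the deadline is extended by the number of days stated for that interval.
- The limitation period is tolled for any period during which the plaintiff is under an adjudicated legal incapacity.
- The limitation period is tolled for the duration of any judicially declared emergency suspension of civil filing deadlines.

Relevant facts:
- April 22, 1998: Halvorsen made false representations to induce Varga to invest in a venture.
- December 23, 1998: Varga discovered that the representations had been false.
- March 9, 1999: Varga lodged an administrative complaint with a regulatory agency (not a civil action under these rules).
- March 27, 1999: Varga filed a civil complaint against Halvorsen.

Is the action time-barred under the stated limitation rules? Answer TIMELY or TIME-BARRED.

Taking the later of the act (April 22, 1998) and discovery (December 23, 1998), the claim accrued on December 23, 1998.
6 months from December 23, 1998 is June 23, 1999.
The other events in the timeline have no effect on the limitation period under the stated rules.
Filing on March 27, 1999 beat the June 23, 1999 deadline — the action is timely.

TIMELY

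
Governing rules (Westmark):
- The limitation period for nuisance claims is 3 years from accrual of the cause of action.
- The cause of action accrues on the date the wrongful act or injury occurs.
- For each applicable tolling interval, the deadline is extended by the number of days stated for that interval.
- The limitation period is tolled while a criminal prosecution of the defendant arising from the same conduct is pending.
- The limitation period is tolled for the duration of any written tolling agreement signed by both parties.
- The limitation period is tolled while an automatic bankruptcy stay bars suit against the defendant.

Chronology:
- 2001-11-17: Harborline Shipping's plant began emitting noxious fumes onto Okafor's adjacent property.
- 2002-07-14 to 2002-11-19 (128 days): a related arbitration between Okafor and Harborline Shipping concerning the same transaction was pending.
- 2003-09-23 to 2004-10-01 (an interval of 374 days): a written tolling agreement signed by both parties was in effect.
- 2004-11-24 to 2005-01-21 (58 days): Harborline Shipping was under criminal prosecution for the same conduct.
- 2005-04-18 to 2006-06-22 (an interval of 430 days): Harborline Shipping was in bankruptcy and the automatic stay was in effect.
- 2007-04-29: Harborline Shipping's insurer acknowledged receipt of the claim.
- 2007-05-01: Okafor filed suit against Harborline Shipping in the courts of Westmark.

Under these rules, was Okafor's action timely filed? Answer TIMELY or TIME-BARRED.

TIME-BARRED

The claim accrued on 2001-11-17, when the wrongful act occurred.
3 years from 2001-11-17 is 2004-11-17.
The period was tolled for 374 days by the written tolling agreement (2003-09-23 to 2004-10-01), pushing the deadline to 2005-11-26.
The pending criminal prosecution from 2004-11-24 to 2005-01-21 tolled the period for 58 days, extending the deadline to 2006-01-23.
The period was tolled for 430 days by the automatic bankruptcy stay (2005-04-18 to 2006-06-22), pushing the deadline to 2007-03-29.
The pending related arbitration from 2002-07-14 to 2002-11-19 does not toll the period, because no stated rule makes a pending arbitration a tolling event.
The other events in the timeline have no effect on the limitation period under the stated rules.
Okafor filed on 2007-05-01, after the 2007-03-29 deadline, so the action is time-barred.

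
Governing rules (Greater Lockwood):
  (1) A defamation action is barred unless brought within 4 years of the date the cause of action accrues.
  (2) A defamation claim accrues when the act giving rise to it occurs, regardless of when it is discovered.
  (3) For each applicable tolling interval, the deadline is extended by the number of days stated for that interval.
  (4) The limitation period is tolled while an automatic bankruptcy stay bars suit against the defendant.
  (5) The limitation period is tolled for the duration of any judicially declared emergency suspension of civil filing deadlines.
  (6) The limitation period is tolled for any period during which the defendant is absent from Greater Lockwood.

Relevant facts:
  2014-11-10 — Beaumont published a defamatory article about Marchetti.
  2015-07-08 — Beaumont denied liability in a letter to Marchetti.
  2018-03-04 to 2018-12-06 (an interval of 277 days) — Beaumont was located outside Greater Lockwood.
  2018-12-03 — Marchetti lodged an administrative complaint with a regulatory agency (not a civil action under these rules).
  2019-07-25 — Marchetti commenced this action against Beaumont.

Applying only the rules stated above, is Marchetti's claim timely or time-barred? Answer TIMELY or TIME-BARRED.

The cause of action accrued on 2014-11-10, the date of the act.
4 years from 2014-11-10 is 2018-11-10.
The defendant's absence from the jurisdiction from 2018-03-04 to 2018-12-06 tolled the period for 277 days, extending the deadline to 2019-08-14.
None of the other events listed affects the running of the period under the stated rules.
Filing on 2019-07-25 beat the 2019-08-14 deadline — the action is timely.

TIMELY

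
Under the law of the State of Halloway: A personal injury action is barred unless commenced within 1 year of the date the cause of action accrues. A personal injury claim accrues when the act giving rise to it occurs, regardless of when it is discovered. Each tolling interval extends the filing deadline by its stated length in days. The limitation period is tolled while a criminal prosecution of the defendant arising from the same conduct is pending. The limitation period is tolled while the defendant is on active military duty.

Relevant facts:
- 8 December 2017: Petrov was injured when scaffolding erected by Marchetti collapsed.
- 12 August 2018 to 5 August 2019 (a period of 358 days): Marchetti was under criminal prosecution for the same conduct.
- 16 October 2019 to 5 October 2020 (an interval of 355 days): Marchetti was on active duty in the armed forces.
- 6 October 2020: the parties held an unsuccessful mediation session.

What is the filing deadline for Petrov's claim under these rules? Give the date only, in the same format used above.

20 November 2020

The claim accrued on 8 December 2017, when the wrongful act occurred.
1 year from 8 December 2017 is 8 December 2018.
Because the pending criminal prosecution ran from 12 August 2018 to 5 August 2019, the deadline is extended by 358 days to 1 December 2019.
The defendant's active military service from 16 October 2019 to 5 October 2020 tolled the period for 355 days, extending the deadline to 20 November 2020.
None of the other events listed affects the running of the period under the stated rules.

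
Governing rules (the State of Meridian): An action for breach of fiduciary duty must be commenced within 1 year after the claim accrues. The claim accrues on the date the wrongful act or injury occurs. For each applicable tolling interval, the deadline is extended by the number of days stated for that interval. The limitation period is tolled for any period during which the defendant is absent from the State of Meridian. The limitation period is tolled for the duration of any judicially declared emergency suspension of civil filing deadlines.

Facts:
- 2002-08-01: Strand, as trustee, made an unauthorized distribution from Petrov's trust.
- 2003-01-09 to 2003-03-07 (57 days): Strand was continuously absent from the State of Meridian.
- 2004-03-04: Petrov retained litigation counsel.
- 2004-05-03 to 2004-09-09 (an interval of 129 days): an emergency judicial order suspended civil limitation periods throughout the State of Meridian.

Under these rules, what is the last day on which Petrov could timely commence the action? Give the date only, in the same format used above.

The claim accrued on 2002-08-01, when the wrongful act occurred.
The untolled deadline — 1 year after 2002-08-01 — is 2003-08-01.
The defendant's absence from the jurisdiction from 2003-01-09 to 2003-03-07 tolled the period for 57 days, extending the deadline to 2003-09-27.
By the time the emergency suspension of filing deadlines began on 2004-05-03, the limitation period had already expired on 2003-09-27; that interval cannot revive it.
None of the other events listed affects the running of the period under the stated rules.

2003-09-27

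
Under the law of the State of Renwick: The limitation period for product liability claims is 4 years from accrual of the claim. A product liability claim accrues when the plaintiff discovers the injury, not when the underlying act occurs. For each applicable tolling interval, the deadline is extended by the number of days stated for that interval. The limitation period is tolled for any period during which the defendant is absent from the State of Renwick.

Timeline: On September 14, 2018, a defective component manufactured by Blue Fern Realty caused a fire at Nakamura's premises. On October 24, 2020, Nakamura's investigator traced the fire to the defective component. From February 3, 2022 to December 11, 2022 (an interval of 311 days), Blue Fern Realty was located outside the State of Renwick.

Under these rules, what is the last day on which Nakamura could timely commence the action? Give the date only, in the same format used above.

Under the discovery rule, the claim accrued on October 24, 2020, when Nakamura discovered the injury — not on the September 14, 2018 date of the underlying act.
Adding the 4 years base period to October 24, 2020 gives a deadline of October 24, 2024, before any tolling.
The defendant's absence from the jurisdiction from February 3, 2022 to December 11, 2022 tolled the period for 311 days, extending the deadline to August 31, 2025.

August 31, 2025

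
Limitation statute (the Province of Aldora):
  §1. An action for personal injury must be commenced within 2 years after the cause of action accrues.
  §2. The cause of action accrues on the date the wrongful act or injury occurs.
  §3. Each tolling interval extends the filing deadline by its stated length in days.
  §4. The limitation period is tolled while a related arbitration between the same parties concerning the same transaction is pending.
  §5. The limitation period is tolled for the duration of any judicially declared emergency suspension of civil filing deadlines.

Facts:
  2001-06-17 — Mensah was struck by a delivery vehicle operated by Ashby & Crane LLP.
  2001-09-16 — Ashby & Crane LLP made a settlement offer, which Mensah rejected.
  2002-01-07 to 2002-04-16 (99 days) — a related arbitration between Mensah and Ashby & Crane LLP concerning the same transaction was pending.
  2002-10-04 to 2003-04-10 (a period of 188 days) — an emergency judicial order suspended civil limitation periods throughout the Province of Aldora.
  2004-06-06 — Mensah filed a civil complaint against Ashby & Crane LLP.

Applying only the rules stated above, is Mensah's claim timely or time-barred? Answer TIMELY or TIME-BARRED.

TIME-BARRED

The cause of action accrued on 2001-06-17, the date of the act.
Adding the 2 years base period to 2001-06-17 gives a deadline of 2003-06-17, before any tolling.
The period was tolled for 99 days by the pending related arbitration (2002-01-07 to 2002-04-16), pushing the deadline to 2003-09-24.
The period was tolled for 188 days by the emergency suspension of filing deadlines (2002-10-04 to 2003-04-10), pushing the deadline to 2004-03-30.
None of the other events listed affects the running of the period under the stated rules.
Filing on 2004-06-06 missed the 2004-03-30 deadline — the action is time-barred.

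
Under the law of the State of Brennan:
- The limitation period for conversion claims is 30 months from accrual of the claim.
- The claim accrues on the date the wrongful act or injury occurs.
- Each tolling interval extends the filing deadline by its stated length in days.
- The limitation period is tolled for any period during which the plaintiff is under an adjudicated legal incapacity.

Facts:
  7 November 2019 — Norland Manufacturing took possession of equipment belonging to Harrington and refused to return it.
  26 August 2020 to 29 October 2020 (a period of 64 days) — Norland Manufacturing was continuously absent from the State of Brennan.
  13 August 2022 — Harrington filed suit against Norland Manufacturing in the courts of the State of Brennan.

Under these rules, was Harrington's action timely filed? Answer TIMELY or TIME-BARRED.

TIME-BARRED

The limitation period began to run on 7 November 2019.
Adding the 30 months base period to 7 November 2019 gives a deadline of 7 May 2022, before any tolling.
Although the defendant's absence ran from 26 August 2020 to 29 October 2020, the stated rules do not make that a tolling event, so it is disregarded.
Filing on 13 August 2022 missed the 7 May 2022 deadline — the action is time-barred.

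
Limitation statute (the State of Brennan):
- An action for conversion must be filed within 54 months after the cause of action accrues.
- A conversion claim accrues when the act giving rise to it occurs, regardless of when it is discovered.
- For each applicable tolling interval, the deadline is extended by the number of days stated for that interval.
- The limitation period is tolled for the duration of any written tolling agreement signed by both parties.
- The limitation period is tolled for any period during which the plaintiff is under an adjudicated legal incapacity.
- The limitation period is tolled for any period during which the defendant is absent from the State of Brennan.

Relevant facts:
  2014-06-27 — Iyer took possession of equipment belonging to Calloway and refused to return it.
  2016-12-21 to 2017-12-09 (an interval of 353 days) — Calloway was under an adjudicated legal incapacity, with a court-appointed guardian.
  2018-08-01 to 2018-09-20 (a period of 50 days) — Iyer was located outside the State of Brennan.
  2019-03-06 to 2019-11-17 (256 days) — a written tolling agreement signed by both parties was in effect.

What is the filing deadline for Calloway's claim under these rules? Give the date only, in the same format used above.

The cause of action accrued on 2014-06-27, the date of the act.
Adding the 54 months base period to 2014-06-27 gives a deadline of 2018-12-27, before any tolling.
Because the plaintiff's legal incapacity ran from 2016-12-21 to 2017-12-09, the deadline is extended by 353 days to 2019-12-15.
Because the defendant's absence from the jurisdiction ran from 2018-08-01 to 2018-09-20, the deadline is extended by 50 days to 2020-02-03.
Because the written tolling agreement ran from 2019-03-06 to 2019-11-17, the deadline is extended by 256 days to 2020-10-16.

2020-10-16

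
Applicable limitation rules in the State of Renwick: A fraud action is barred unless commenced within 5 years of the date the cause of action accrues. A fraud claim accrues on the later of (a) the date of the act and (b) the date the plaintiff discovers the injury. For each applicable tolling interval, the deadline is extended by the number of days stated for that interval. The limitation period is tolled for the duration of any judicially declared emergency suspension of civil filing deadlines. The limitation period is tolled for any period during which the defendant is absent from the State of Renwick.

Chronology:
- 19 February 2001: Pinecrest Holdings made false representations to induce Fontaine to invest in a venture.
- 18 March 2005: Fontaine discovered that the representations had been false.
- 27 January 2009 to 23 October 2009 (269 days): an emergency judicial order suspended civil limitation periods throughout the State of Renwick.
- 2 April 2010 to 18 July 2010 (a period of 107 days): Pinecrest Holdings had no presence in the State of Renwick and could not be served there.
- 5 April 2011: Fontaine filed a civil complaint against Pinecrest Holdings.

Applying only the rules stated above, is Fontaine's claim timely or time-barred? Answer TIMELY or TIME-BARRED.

Because discovery on 18 March 2005 post-dates the 19 February 2001 act, accrual under the later-of rule falls on 18 March 2005.
The untolled deadline — 5 years after 18 March 2005 — is 18 March 2010.
The period was tolled for 269 days by the emergency suspension of filing deadlines (27 January 2009 to 23 October 2009), pushing the deadline to 12 December 2010.
Because the defendant's absence from the jurisdiction ran from 2 April 2010 to 18 July 2010, the deadline is extended by 107 days to 29 March 2011.
The 5 April 2011 filing falls after the 29 March 2011 deadline; the claim is time-barred.

TIME-BARRED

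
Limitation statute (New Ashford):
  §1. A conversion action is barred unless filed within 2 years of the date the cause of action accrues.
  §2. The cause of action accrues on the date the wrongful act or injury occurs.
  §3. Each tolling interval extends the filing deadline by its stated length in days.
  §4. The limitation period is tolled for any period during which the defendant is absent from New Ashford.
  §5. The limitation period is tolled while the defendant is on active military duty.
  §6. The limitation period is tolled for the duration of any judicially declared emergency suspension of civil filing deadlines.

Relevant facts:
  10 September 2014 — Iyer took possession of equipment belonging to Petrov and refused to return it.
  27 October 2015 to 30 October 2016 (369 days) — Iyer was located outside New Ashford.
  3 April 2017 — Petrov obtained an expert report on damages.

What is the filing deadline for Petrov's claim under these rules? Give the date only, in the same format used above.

The limitation period began to run on 10 September 2014.
The untolled deadline — 2 years after 10 September 2014 — is 10 September 2016.
The period was tolled for 369 days by the defendant's absence from the jurisdiction (27 October 2015 to 30 October 2016), pushing the deadline to 14 September 2017.
Nothing else in the chronology tolls or restarts the period.

14 September 2017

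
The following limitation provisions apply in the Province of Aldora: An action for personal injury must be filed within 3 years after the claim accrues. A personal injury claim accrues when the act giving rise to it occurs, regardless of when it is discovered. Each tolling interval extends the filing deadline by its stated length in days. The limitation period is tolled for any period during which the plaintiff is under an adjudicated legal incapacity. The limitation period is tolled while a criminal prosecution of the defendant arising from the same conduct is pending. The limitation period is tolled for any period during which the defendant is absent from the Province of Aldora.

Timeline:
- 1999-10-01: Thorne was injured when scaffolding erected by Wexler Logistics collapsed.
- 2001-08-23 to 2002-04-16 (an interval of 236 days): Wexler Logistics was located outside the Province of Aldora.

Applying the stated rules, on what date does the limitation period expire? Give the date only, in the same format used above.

2003-05-25

The claim accrued on 1999-10-01, the date of the act.
Adding the 3 years base period to 1999-10-01 gives a deadline of 2002-10-01, before any tolling.
The defendant's absence from the jurisdiction from 2001-08-23 to 2002-04-16 tolled the period for 236 days, extending the deadline to 2003-05-25.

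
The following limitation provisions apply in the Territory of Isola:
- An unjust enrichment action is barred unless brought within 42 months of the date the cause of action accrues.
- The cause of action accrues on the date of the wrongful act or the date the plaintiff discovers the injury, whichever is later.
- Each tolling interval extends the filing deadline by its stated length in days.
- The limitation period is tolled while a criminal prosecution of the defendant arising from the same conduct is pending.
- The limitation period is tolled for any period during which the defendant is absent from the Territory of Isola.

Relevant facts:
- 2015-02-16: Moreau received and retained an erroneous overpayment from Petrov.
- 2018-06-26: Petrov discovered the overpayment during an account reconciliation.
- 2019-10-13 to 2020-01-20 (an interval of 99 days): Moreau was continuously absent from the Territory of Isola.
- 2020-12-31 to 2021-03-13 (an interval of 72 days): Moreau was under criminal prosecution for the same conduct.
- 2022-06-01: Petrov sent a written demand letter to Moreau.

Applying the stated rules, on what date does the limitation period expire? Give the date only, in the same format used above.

Because discovery on 2018-06-26 post-dates the 2015-02-16 act, accrual under the later-of rule falls on 2018-06-26.
42 months from 2018-06-26 is 2021-12-26.
The defendant's absence from the jurisdiction from 2019-10-13 to 2020-01-20 tolled the period for 99 days, extending the deadline to 2022-04-04.
The period was tolled for 72 days by the pending criminal prosecution (2020-12-31 to 2021-03-13), pushing the deadline to 2022-06-15.
The other events in the timeline have no effect on the limitation period under the stated rules.

2022-06-15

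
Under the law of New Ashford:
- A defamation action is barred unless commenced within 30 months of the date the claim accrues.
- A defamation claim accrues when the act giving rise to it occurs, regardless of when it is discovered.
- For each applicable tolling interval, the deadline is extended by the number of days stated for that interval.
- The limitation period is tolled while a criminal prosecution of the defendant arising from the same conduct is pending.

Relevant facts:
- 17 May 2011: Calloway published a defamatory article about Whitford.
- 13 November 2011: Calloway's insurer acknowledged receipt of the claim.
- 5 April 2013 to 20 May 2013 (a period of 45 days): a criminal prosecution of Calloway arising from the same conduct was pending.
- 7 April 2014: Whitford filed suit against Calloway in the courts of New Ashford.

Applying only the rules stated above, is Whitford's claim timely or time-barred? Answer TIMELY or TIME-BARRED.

The claim accrued on 17 May 2011, when the wrongful act occurred.
Adding the 30 months base period to 17 May 2011 gives a deadline of 17 November 2013, before any tolling.
Because the pending criminal prosecution ran from 5 April 2013 to 20 May 2013, the deadline is extended by 45 days to 1 January 2014.
The other events in the timeline have no effect on the limitation period under the stated rules.
Filing on 7 April 2014 missed the 1 January 2014 deadline — the action is time-barred.

TIME-BARRED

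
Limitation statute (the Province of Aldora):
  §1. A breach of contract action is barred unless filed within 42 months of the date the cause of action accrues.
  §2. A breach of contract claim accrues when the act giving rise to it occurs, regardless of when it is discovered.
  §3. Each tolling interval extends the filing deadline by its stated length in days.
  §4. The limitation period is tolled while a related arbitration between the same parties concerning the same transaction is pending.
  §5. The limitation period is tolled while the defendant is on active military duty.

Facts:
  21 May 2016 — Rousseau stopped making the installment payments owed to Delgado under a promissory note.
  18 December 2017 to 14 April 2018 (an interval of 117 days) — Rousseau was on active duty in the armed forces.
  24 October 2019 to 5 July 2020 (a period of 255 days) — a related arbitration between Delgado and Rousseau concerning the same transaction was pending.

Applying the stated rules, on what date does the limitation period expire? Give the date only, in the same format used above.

The limitation period began to run on 21 May 2016.
The untolled deadline — 42 months after 21 May 2016 — is 21 November 2019.
Because the defendant's active military service ran from 18 December 2017 to 14 April 2018, the deadline is extended by 117 days to 17 March 2020.
The period was tolled for 255 days by the pending related arbitration (24 October 2019 to 5 July 2020), pushing the deadline to 27 November 2020.

27 November 2020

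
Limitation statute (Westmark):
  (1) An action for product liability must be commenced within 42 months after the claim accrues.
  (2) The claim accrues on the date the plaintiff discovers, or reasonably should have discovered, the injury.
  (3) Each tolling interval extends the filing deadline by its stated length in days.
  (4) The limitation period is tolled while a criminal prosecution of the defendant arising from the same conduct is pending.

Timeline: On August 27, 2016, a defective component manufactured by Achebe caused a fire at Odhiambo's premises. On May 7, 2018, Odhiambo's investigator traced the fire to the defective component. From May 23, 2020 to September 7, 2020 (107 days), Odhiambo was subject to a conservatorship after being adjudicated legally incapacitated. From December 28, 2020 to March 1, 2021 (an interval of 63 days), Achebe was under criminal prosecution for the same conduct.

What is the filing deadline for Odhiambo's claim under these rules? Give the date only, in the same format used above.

January 9, 2022

Accrual is tied to discovery, so the period began on May 7, 2018 rather than on August 27, 2016 when the act occurred.
The untolled deadline — 42 months after May 7, 2018 — is November 7, 2021.
Because the pending criminal prosecution ran from December 28, 2020 to March 1, 2021, the deadline is extended by 63 days to January 9, 2022.
The plaintiff's legal incapacity from May 23, 2020 to September 7, 2020 does not toll the period, because no stated rule makes the plaintiff's incapacity a tolling event.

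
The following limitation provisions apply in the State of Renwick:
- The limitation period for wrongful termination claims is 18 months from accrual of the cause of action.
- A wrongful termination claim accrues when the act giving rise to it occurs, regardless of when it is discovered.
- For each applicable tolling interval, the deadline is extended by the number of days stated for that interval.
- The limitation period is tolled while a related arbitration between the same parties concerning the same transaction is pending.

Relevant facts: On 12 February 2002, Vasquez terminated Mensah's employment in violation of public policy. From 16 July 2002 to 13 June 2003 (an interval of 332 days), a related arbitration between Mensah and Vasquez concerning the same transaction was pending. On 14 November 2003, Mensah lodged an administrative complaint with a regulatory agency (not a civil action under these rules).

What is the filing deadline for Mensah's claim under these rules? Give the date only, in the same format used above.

The cause of action accrued on 12 February 2002, the date of the act.
18 months from 12 February 2002 is 12 August 2003.
Because the pending related arbitration ran from 16 July 2002 to 13 June 2003, the deadline is extended by 332 days to 9 July 2004.
The other events in the timeline have no effect on the limitation period under the stated rules.

9 July 2004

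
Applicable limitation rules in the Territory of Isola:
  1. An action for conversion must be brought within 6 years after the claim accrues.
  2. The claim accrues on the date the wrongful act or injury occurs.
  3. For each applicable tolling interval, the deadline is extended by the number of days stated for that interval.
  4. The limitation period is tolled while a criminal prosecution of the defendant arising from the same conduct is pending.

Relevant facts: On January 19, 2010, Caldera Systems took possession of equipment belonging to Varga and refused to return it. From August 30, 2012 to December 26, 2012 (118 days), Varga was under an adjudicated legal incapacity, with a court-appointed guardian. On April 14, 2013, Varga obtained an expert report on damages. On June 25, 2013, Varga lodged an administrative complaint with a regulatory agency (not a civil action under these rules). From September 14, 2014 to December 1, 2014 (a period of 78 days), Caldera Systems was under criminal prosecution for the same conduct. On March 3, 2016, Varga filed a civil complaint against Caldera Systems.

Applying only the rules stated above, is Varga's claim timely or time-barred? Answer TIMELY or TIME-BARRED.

TIMELY

The claim accrued on January 19, 2010, the date of the act.
Adding the 6 years base period to January 19, 2010 gives a deadline of January 19, 2016, before any tolling.
The period was tolled for 78 days by the pending criminal prosecution (September 14, 2014 to December 1, 2014), pushing the deadline to April 6, 2016.
No stated provision tolls the period for the plaintiff's incapacity, so the interval from August 30, 2012 to December 26, 2012 has no effect on the deadline.
The other events in the timeline have no effect on the limitation period under the stated rules.
Filing on March 3, 2016 beat the April 6, 2016 deadline — the action is timely.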